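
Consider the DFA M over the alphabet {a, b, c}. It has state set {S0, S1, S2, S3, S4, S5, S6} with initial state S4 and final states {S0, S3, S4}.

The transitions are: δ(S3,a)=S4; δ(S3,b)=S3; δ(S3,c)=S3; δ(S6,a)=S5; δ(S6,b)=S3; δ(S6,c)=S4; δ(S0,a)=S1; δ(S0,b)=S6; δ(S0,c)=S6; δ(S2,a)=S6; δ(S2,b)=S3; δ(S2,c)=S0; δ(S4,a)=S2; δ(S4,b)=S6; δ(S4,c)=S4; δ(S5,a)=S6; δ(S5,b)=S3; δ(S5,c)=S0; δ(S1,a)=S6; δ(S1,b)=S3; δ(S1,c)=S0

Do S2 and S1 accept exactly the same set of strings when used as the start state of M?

Initial partition by acceptance: {S0,S3,S4} | {S1,S2,S5,S6}.
Refine {S0,S3,S4} on symbol a: members go to different blocks, giving {S0,S4} and {S3}.
Split {S0,S4} by δ(·,c) → {S0} and {S4}.
On input c, block {S1,S2,S5,S6} splits into {S1,S2,S5} and {S6}.
No further refinement is possible. Final partition (5 blocks): {S0} | {S1,S2,S5} | {S3} | {S4} | {S6}.
S2 and S1 lie in the same block of the stable partition, so they are equivalent — no string distinguishes them.

Yes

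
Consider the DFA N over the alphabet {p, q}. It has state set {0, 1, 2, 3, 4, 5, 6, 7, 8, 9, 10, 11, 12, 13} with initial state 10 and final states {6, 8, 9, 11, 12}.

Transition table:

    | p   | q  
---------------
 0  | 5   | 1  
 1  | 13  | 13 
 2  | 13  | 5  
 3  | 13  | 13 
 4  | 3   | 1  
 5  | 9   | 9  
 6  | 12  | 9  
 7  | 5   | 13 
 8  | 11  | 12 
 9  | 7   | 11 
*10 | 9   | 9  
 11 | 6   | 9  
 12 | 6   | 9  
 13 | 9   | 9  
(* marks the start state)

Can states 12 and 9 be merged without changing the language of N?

No

First remove the unreachable states {0,1,2,3,4,8}; 8 states remain.
P0 = {6,9,11,12} | {5,7,10,13}.
Refine {6,9,11,12} on symbol p: members go to different blocks, giving {6,11,12} and {9}.
Refine {5,7,10,13} on symbol p: members go to different blocks, giving {5,10,13} and {7}.
The partition is now stable with 4 blocks: {6,11,12} | {5,10,13} | {9} | {7}.
12 and 9 end up in different blocks, so they are distinguishable. For instance, the string 'p' is accepted from only 12.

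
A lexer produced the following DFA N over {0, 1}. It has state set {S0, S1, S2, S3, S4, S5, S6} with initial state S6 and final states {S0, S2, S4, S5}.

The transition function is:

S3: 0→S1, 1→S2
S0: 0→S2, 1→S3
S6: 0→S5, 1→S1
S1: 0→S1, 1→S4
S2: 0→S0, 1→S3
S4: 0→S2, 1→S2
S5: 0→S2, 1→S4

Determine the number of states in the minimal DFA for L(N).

Every state is reachable, so we keep all 7.
Initial partition by acceptance: {S0,S2,S4,S5} | {S1,S3,S6}.
Refine {S0,S2,S4,S5} on symbol 1: members go to different blocks, giving {S0,S2} and {S4,S5}.
Split {S1,S3,S6} by δ(·,0) → {S1,S3} and {S6}.
On input 1, block {S1,S3} splits into {S1} and {S3}.
Split {S4,S5} by δ(·,1) → {S4} and {S5}.
No further refinement is possible. Final partition (6 blocks): {S0,S2} | {S1} | {S4} | {S6} | {S3} | {S5}.

6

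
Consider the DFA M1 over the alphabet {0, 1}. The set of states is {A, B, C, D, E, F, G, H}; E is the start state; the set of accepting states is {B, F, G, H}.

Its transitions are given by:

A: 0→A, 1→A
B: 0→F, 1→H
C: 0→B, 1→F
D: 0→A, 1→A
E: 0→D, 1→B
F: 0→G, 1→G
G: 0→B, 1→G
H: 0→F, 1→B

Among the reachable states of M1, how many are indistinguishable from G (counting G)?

Reachable states from the start: {A,B,D,E,F,G,H}. Unreachable: {C} — drop them.
Start with accepting vs non-accepting: {B,F,G,H} | {A,D,E}.
On input 1, block {A,D,E} splits into {A,D} and {E}.
No further refinement is possible. Final partition (3 blocks): {B,F,G,H} | {A,D} | {E}.
The equivalence class containing G is {B,F,G,H}, of size 4.

4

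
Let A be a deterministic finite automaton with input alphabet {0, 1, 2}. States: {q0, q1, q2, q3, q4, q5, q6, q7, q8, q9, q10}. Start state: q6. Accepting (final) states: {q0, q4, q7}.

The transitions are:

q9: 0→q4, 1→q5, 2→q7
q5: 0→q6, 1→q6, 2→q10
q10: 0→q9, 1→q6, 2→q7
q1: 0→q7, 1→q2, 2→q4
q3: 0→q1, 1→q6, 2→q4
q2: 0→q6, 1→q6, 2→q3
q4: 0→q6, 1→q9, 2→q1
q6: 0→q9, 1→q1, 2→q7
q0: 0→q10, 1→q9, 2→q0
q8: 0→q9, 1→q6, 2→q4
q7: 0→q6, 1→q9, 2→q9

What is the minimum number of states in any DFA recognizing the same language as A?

States {q0,q8} cannot be reached from the start state, so discard them.
Initial partition by acceptance: {q4,q7} | {q1,q2,q3,q5,q6,q9,q10}.
On input 0, block {q1,q2,q3,q5,q6,q9,q10} splits into {q2,q3,q5,q6,q10} and {q1,q9}.
On input 0, block {q2,q3,q5,q6,q10} splits into {q3,q6,q10} and {q2,q5}.
Refine {q3,q6,q10} on symbol 1: members go to different blocks, giving {q3,q10} and {q6}.
Stable partition: {q4,q7} | {q3,q10} | {q1,q9} | {q2,q5} | {q6} — 5 equivalence classes.

5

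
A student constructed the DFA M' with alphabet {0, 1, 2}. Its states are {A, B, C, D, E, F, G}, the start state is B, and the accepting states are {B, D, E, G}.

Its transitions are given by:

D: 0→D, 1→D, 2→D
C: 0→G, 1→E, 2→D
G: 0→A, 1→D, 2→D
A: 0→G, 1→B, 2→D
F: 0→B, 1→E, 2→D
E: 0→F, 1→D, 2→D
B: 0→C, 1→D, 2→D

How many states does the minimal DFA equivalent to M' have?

3

Every state is reachable, so we keep all 7.
P0 = {B,D,E,G} | {A,C,F}.
Split {B,D,E,G} by δ(·,0) → {B,E,G} and {D}.
The partition is now stable with 3 blocks: {B,E,G} | {A,C,F} | {D}.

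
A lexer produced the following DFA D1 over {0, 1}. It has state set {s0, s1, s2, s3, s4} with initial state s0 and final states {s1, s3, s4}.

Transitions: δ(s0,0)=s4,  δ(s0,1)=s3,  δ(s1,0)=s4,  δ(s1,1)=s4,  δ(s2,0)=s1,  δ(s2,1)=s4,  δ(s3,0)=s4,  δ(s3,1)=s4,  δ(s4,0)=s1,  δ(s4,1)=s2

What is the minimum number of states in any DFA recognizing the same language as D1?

Every state is reachable, so we keep all 5.
Start with accepting vs non-accepting: {s1,s3,s4} | {s0,s2}.
On input 1, block {s1,s3,s4} splits into {s1,s3} and {s4}.
Refine {s0,s2} on symbol 0: members go to different blocks, giving {s0} and {s2}.
No further refinement is possible. Final partition (4 blocks): {s1,s3} | {s0} | {s4} | {s2}.

4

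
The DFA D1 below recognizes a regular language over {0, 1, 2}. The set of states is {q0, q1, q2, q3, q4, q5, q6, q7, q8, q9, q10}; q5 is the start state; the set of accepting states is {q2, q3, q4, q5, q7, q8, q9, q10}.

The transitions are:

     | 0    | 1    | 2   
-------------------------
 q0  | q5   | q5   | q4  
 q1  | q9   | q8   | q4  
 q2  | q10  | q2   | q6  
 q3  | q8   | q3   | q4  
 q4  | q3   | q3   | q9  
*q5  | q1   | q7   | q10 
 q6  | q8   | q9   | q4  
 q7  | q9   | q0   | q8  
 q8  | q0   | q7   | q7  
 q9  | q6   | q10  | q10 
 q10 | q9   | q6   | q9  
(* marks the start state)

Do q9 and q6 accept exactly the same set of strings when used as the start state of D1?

No

First remove the unreachable states {q2}; 10 states remain.
Initial partition by acceptance: {q3,q4,q5,q7,q8,q9,q10} | {q0,q1,q6}.
Refine {q3,q4,q5,q7,q8,q9,q10} on symbol 0: members go to different blocks, giving {q3,q4,q7,q10} and {q5,q8,q9}.
On input 0, block {q3,q4,q7,q10} splits into {q3,q7,q10} and {q4}.
Refine {q3,q7,q10} on symbol 1: members go to different blocks, giving {q7,q10} and {q3}.
The partition is now stable with 5 blocks: {q7,q10} | {q0,q1,q6} | {q5,q8,q9} | {q4} | {q3}.
q9 and q6 end up in different blocks, so they are distinguishable. For instance, the string 'ε' is accepted from only q9.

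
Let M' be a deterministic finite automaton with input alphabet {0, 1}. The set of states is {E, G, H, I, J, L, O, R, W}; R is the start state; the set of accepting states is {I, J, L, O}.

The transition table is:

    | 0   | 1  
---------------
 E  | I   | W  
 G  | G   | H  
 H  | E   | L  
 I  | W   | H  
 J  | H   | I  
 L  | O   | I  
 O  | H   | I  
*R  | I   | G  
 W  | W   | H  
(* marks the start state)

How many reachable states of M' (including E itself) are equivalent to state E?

First remove the unreachable states {J}; 8 states remain.
Initial partition by acceptance: {I,L,O} | {E,G,H,R,W}.
On input 0, block {I,L,O} splits into {I,O} and {L}.
On input 1, block {I,O} splits into {O} and {I}.
On input 0, block {E,G,H,R,W} splits into {G,H,W} and {E,R}.
Refine {G,H,W} on symbol 0: members go to different blocks, giving {G,W} and {H}.
Stable partition: {O} | {G,W} | {L} | {I} | {E,R} | {H} — 6 equivalence classes.
The equivalence class containing E is {E,R}, of size 2.

2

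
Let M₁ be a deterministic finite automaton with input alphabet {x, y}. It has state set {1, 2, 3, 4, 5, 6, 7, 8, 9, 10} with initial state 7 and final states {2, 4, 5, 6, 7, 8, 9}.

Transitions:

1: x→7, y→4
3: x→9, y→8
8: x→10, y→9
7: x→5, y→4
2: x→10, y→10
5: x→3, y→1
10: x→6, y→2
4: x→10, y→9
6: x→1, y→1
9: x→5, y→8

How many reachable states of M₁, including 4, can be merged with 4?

Start with accepting vs non-accepting: {2,4,5,6,7,8,9} | {1,3,10}.
Refine {2,4,5,6,7,8,9} on symbol x: members go to different blocks, giving {2,4,5,6,8} and {7,9}.
Split {2,4,5,6,8} by δ(·,y) → {2,5,6} and {4,8}.
Refine {1,3,10} on symbol x: members go to different blocks, giving {1,3} and {10}.
Refine {2,5,6} on symbol x: members go to different blocks, giving {5,6} and {2}.
No further refinement is possible. Final partition (6 blocks): {5,6} | {1,3} | {7,9} | {4,8} | {10} | {2}.
The equivalence class containing 4 is {4,8}, of size 2.

2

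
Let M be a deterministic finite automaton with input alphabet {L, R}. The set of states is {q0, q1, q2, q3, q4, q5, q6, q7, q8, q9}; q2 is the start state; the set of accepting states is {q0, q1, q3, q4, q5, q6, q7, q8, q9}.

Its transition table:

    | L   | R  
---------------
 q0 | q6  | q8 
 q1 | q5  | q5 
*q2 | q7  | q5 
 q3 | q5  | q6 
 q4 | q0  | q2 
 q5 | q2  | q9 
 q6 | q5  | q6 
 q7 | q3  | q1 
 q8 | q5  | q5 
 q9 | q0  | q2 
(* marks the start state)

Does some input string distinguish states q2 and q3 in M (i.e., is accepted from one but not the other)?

Yes

First remove the unreachable states {q4}; 9 states remain.
Start with accepting vs non-accepting: {q0,q1,q3,q5,q6,q7,q8,q9} | {q2}.
On input L, block {q0,q1,q3,q5,q6,q7,q8,q9} splits into {q0,q1,q3,q6,q7,q8,q9} and {q5}.
Split {q0,q1,q3,q6,q7,q8,q9} by δ(·,L) → {q1,q3,q6,q8} and {q0,q7,q9}.
On input R, block {q1,q3,q6,q8} splits into {q1,q8} and {q3,q6}.
On input L, block {q0,q7,q9} splits into {q0,q7} and {q9}.
No further refinement is possible. Final partition (6 blocks): {q1,q8} | {q2} | {q5} | {q0,q7} | {q3,q6} | {q9}.
q2 and q3 end up in different blocks, so they are distinguishable. For instance, the string 'ε' is accepted from only q3.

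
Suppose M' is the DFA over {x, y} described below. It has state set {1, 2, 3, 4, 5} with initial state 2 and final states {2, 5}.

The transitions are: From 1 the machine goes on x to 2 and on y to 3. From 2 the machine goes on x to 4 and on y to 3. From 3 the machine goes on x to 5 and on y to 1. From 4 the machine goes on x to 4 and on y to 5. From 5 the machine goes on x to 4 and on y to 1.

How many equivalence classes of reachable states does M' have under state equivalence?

3

Every state is reachable, so we keep all 5.
Initial partition by acceptance: {2,5} | {1,3,4}.
Refine {1,3,4} on symbol x: members go to different blocks, giving {1,3} and {4}.
Stable partition: {2,5} | {1,3} | {4} — 3 equivalence classes.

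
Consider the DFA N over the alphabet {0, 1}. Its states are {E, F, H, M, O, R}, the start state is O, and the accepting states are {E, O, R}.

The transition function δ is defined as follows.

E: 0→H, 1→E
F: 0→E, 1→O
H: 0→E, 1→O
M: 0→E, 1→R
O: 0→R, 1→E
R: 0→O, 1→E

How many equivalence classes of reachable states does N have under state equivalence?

Reachable states from the start: {E,H,O,R}. Unreachable: {F,M} — drop them.
Initial partition by acceptance: {E,O,R} | {H}.
Refine {E,O,R} on symbol 0: members go to different blocks, giving {O,R} and {E}.
The partition is now stable with 3 blocks: {O,R} | {H} | {E}.

3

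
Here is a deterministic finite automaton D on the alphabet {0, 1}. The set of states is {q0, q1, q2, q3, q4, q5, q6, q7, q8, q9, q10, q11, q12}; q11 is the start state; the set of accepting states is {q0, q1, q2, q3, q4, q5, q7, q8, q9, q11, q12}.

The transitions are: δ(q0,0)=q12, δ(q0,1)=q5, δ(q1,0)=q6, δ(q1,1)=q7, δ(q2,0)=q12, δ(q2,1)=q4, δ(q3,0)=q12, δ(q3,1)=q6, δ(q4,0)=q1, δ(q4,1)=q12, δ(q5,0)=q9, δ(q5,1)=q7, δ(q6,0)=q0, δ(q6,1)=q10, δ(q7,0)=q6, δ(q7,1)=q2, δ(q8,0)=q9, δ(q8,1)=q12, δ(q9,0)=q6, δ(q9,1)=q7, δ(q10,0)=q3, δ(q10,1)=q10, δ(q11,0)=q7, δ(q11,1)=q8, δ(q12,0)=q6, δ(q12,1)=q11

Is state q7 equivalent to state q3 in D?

No

Start with accepting vs non-accepting: {q0,q1,q2,q3,q4,q5,q7,q8,q9,q11,q12} | {q6,q10}.
On input 0, block {q0,q1,q2,q3,q4,q5,q7,q8,q9,q11,q12} splits into {q0,q2,q3,q4,q5,q8,q11} and {q1,q7,q9,q12}.
Refine {q0,q2,q3,q4,q5,q8,q11} on symbol 1: members go to different blocks, giving {q0,q2,q11} and {q4,q5,q8} and {q3}.
Refine {q6,q10} on symbol 0: members go to different blocks, giving {q6} and {q10}.
On input 1, block {q1,q7,q9,q12} splits into {q1,q9} and {q7,q12}.
No further refinement is possible. Final partition (7 blocks): {q0,q2,q11} | {q6} | {q1,q9} | {q4,q5,q8} | {q3} | {q10} | {q7,q12}.
q7 and q3 end up in different blocks, so they are distinguishable. For instance, the string '0' is accepted from only q3.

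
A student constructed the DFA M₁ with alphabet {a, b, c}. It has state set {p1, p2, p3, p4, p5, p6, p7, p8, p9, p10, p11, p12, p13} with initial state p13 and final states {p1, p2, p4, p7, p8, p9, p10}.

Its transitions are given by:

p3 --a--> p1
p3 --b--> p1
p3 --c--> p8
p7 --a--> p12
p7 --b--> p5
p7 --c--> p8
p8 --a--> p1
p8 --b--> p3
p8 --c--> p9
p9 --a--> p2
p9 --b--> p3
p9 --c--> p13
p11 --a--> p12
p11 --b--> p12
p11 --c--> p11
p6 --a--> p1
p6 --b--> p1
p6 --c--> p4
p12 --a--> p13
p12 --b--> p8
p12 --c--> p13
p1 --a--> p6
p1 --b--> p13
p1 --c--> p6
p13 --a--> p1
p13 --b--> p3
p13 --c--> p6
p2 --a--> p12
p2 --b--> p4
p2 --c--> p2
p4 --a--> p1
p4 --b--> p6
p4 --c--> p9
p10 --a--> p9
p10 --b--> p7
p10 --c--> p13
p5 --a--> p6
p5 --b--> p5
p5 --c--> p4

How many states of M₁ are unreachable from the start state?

BFS from p13 reaches {p1, p2, p3, p4, p6, p8, p9, p12, p13}; the 4 state(s) p5, p7, p10, p11 are never visited.

4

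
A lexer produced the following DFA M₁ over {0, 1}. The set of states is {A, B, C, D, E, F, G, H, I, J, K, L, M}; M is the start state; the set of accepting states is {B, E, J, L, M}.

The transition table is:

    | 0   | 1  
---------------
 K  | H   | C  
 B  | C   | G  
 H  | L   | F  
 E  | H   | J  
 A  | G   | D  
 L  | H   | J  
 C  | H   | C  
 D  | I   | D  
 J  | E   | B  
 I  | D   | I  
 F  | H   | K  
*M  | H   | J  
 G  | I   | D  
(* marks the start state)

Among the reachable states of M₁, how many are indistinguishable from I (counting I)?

States {A} cannot be reached from the start state, so discard them.
Start with accepting vs non-accepting: {B,E,J,L,M} | {C,D,F,G,H,I,K}.
Refine {B,E,J,L,M} on symbol 0: members go to different blocks, giving {B,E,L,M} and {J}.
Split {B,E,L,M} by δ(·,1) → {E,L,M} and {B}.
Split {C,D,F,G,H,I,K} by δ(·,0) → {C,D,F,G,I,K} and {H}.
Refine {C,D,F,G,I,K} on symbol 0: members go to different blocks, giving {C,F,K} and {D,G,I}.
No further refinement is possible. Final partition (6 blocks): {E,L,M} | {C,F,K} | {J} | {B} | {H} | {D,G,I}.
State I belongs to the block {D,G,I}, which has 3 states.

3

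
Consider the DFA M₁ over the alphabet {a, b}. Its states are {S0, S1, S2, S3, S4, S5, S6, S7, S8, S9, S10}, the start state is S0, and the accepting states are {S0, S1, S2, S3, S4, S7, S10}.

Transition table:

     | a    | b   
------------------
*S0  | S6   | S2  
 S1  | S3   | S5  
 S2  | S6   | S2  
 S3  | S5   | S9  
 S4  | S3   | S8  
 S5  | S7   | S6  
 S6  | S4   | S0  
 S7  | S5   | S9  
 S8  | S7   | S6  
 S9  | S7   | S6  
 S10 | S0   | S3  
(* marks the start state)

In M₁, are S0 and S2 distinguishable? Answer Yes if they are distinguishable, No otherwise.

Reachable states from the start: {S0,S2,S3,S4,S5,S6,S7,S8,S9}. Unreachable: {S1,S10} — drop them.
Start with accepting vs non-accepting: {S0,S2,S3,S4,S7} | {S5,S6,S8,S9}.
Refine {S0,S2,S3,S4,S7} on symbol a: members go to different blocks, giving {S0,S2,S3,S7} and {S4}.
On input b, block {S0,S2,S3,S7} splits into {S0,S2} and {S3,S7}.
Split {S5,S6,S8,S9} by δ(·,a) → {S5,S8,S9} and {S6}.
No further refinement is possible. Final partition (5 blocks): {S0,S2} | {S5,S8,S9} | {S4} | {S3,S7} | {S6}.
S0 and S2 lie in the same block of the stable partition, so they are equivalent — no string distinguishes them.

No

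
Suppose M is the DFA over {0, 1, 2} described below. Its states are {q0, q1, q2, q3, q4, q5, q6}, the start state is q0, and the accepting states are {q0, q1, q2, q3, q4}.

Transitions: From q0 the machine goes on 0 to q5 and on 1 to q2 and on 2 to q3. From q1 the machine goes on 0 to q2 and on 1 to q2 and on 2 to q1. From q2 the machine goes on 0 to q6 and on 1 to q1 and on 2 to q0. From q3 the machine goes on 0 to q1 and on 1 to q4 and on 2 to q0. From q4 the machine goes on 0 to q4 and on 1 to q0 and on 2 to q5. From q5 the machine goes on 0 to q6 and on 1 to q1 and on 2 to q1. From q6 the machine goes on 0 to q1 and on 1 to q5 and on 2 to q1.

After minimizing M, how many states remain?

Initial partition by acceptance: {q0,q1,q2,q3,q4} | {q5,q6}.
On input 0, block {q0,q1,q2,q3,q4} splits into {q1,q3,q4} and {q0,q2}.
Split {q1,q3,q4} by δ(·,0) → {q3,q4} and {q1}.
Refine {q3,q4} on symbol 0: members go to different blocks, giving {q3} and {q4}.
Refine {q5,q6} on symbol 0: members go to different blocks, giving {q5} and {q6}.
Refine {q0,q2} on symbol 0: members go to different blocks, giving {q0} and {q2}.
The partition is now stable with 7 blocks: {q3} | {q5} | {q0} | {q1} | {q4} | {q6} | {q2}.

7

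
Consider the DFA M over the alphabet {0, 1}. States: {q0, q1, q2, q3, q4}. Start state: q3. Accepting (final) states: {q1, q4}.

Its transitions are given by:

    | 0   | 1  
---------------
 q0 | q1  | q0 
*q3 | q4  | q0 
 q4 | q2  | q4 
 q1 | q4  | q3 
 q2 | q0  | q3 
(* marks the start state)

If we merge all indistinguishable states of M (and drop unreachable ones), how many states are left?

Start with accepting vs non-accepting: {q1,q4} | {q0,q2,q3}.
On input 0, block {q1,q4} splits into {q1} and {q4}.
On input 0, block {q0,q2,q3} splits into {q0} and {q2} and {q3}.
No further refinement is possible. Final partition (5 blocks): {q1} | {q0} | {q4} | {q2} | {q3}.

5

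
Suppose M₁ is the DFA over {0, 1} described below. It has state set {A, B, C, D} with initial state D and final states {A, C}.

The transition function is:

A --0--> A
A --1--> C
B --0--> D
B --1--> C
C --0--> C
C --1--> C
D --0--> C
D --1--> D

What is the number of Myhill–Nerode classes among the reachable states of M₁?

Reachable states from the start: {C,D}. Unreachable: {A,B} — drop them.
Initial partition by acceptance: {C} | {D}.
The partition is now stable with 2 blocks: {C} | {D}.

2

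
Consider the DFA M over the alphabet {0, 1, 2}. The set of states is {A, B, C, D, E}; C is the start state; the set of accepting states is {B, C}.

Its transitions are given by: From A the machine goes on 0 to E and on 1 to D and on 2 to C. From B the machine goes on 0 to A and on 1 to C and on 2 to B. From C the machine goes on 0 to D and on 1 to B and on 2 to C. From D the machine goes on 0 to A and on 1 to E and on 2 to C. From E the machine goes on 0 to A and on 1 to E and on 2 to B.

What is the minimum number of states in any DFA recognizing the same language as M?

2

All states are reachable from the start state.
Start with accepting vs non-accepting: {B,C} | {A,D,E}.
Stable partition: {B,C} | {A,D,E} — 2 equivalence classes.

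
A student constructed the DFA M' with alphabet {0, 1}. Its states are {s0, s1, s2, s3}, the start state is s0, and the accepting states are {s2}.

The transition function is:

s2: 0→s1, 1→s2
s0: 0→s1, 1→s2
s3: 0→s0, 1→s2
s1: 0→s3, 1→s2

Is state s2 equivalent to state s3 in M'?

No

P0 = {s2} | {s0,s1,s3}.
Stable partition: {s2} | {s0,s1,s3} — 2 equivalence classes.
s2 and s3 end up in different blocks, so they are distinguishable. For instance, the string 'ε' is accepted from only s2.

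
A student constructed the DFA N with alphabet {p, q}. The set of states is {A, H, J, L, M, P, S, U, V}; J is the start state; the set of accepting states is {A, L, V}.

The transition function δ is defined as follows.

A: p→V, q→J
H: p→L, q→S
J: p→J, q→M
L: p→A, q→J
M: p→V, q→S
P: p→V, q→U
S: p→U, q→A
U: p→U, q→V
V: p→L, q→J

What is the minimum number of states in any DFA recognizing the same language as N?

4

States {H,P} cannot be reached from the start state, so discard them.
P0 = {A,L,V} | {J,M,S,U}.
On input p, block {J,M,S,U} splits into {J,S,U} and {M}.
Split {J,S,U} by δ(·,q) → {S,U} and {J}.
The partition is now stable with 4 blocks: {A,L,V} | {S,U} | {M} | {J}.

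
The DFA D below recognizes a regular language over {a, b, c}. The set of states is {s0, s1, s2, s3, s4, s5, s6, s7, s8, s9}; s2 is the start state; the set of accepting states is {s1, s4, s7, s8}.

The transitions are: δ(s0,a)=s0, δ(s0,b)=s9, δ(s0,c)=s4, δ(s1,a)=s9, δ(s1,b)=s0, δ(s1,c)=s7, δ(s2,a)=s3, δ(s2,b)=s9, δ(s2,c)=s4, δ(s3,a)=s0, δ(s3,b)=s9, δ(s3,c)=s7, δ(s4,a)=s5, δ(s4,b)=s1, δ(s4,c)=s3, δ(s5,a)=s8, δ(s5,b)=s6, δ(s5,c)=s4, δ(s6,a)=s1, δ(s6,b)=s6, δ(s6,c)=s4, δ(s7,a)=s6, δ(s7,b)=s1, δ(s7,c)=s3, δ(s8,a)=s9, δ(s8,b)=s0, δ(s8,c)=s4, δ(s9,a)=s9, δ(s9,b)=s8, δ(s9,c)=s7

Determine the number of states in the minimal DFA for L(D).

5

Start with accepting vs non-accepting: {s1,s4,s7,s8} | {s0,s2,s3,s5,s6,s9}.
Split {s1,s4,s7,s8} by δ(·,b) → {s1,s8} and {s4,s7}.
Split {s0,s2,s3,s5,s6,s9} by δ(·,a) → {s0,s2,s3,s9} and {s5,s6}.
Split {s0,s2,s3,s9} by δ(·,b) → {s0,s2,s3} and {s9}.
The partition is now stable with 5 blocks: {s1,s8} | {s0,s2,s3} | {s4,s7} | {s5,s6} | {s9}.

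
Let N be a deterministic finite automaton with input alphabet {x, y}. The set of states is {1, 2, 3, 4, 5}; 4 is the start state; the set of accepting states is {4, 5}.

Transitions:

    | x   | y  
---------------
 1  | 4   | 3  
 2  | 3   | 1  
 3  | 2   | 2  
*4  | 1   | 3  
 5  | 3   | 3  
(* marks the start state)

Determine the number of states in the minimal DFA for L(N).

4

States {5} cannot be reached from the start state, so discard them.
Start with accepting vs non-accepting: {4} | {1,2,3}.
Split {1,2,3} by δ(·,x) → {2,3} and {1}.
Split {2,3} by δ(·,y) → {2} and {3}.
No further refinement is possible. Final partition (4 blocks): {4} | {2} | {1} | {3}.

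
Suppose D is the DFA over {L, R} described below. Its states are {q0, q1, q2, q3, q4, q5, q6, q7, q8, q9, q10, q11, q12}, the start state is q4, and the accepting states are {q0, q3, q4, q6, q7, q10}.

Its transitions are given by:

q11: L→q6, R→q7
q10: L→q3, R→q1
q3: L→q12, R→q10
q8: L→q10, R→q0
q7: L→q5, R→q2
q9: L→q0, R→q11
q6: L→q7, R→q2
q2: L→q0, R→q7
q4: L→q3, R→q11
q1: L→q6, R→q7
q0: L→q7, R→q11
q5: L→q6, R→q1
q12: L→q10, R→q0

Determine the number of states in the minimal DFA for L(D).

7

States {q8,q9} cannot be reached from the start state, so discard them.
Start with accepting vs non-accepting: {q0,q3,q4,q6,q7,q10} | {q1,q2,q5,q11,q12}.
Refine {q0,q3,q4,q6,q7,q10} on symbol L: members go to different blocks, giving {q0,q4,q6,q10} and {q3,q7}.
Split {q1,q2,q5,q11,q12} by δ(·,R) → {q1,q2,q11} and {q5} and {q12}.
Split {q3,q7} by δ(·,L) → {q3} and {q7}.
Split {q0,q4,q6,q10} by δ(·,L) → {q0,q6} and {q4,q10}.
No further refinement is possible. Final partition (7 blocks): {q0,q6} | {q1,q2,q11} | {q3} | {q5} | {q12} | {q7} | {q4,q10}.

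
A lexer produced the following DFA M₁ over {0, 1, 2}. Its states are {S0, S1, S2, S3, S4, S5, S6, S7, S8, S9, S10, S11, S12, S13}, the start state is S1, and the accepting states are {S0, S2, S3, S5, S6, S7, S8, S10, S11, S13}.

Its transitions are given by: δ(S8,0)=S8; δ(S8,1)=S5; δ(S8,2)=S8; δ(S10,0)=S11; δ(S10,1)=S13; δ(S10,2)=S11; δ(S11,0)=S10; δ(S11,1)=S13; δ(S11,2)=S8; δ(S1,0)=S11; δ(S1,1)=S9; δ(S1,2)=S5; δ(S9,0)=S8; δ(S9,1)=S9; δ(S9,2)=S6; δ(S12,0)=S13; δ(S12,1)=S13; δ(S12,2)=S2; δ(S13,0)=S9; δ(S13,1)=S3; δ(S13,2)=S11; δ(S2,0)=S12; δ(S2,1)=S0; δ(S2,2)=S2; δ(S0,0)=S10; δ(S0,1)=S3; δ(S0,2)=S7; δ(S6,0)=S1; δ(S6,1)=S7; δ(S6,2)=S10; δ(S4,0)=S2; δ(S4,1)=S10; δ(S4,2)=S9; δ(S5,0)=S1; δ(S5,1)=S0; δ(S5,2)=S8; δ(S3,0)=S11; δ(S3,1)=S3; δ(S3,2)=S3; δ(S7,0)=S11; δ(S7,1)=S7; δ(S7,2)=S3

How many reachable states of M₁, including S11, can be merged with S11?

First remove the unreachable states {S2,S4,S12}; 11 states remain.
Start with accepting vs non-accepting: {S0,S3,S5,S6,S7,S8,S10,S11,S13} | {S1,S9}.
Split {S0,S3,S5,S6,S7,S8,S10,S11,S13} by δ(·,0) → {S0,S3,S7,S8,S10,S11} and {S5,S6,S13}.
Refine {S0,S3,S7,S8,S10,S11} on symbol 1: members go to different blocks, giving {S0,S3,S7} and {S8,S10,S11}.
Stable partition: {S0,S3,S7} | {S1,S9} | {S5,S6,S13} | {S8,S10,S11} — 4 equivalence classes.
State S11 belongs to the block {S8,S10,S11}, which has 3 states.

3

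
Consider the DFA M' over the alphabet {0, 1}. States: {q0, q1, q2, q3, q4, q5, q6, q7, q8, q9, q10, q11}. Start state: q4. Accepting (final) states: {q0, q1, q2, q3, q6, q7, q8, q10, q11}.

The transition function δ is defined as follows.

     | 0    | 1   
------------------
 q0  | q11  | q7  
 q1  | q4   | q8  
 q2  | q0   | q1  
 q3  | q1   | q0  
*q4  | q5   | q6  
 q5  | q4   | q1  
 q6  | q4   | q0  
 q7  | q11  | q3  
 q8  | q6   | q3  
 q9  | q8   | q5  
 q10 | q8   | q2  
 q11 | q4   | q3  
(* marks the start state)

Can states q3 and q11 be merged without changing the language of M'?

Reachable states from the start: {q0,q1,q3,q4,q5,q6,q7,q8,q11}. Unreachable: {q2,q9,q10} — drop them.
P0 = {q0,q1,q3,q6,q7,q8,q11} | {q4,q5}.
On input 0, block {q0,q1,q3,q6,q7,q8,q11} splits into {q0,q3,q7,q8} and {q1,q6,q11}.
The partition is now stable with 3 blocks: {q0,q3,q7,q8} | {q4,q5} | {q1,q6,q11}.
q3 and q11 end up in different blocks, so they are distinguishable. For instance, the string '0' is accepted from only q3.

No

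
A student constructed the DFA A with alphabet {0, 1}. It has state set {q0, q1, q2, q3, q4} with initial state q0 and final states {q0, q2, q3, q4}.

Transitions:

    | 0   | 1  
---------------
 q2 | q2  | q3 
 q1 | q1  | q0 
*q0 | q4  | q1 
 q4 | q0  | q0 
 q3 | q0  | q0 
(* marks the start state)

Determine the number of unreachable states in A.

No path from q0 leads to q2, q3; the other 3 states are all reachable.

2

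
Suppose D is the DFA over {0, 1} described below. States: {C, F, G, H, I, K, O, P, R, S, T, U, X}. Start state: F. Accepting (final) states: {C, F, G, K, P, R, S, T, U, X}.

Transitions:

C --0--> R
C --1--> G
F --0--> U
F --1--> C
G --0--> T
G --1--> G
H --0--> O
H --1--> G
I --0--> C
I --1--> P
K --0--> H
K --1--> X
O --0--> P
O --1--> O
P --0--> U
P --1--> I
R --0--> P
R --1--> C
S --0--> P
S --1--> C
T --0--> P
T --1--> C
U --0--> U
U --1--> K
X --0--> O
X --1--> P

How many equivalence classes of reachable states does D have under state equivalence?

10

First remove the unreachable states {S}; 12 states remain.
Start with accepting vs non-accepting: {C,F,G,K,P,R,T,U,X} | {H,I,O}.
Refine {C,F,G,K,P,R,T,U,X} on symbol 0: members go to different blocks, giving {C,F,G,P,R,T,U} and {K,X}.
Split {C,F,G,P,R,T,U} by δ(·,1) → {C,F,G,R,T} and {P} and {U}.
Refine {C,F,G,R,T} on symbol 0: members go to different blocks, giving {C,G} and {R,T} and {F}.
Split {H,I,O} by δ(·,0) → {O} and {H} and {I}.
Refine {K,X} on symbol 0: members go to different blocks, giving {X} and {K}.
Stable partition: {C,G} | {O} | {X} | {P} | {U} | {R,T} | {F} | {H} | {I} | {K} — 10 equivalence classes.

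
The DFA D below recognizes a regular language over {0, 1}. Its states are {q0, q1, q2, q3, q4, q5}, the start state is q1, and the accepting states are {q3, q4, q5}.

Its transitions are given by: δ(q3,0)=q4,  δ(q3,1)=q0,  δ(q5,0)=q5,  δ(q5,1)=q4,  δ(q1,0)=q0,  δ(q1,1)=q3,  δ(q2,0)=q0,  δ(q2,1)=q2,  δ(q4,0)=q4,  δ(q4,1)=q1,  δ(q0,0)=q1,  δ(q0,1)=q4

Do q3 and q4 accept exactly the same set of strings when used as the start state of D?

Yes

Reachable states from the start: {q0,q1,q3,q4}. Unreachable: {q2,q5} — drop them.
Start with accepting vs non-accepting: {q3,q4} | {q0,q1}.
The partition is now stable with 2 blocks: {q3,q4} | {q0,q1}.
q3 and q4 lie in the same block of the stable partition, so they are equivalent — no string distinguishes them.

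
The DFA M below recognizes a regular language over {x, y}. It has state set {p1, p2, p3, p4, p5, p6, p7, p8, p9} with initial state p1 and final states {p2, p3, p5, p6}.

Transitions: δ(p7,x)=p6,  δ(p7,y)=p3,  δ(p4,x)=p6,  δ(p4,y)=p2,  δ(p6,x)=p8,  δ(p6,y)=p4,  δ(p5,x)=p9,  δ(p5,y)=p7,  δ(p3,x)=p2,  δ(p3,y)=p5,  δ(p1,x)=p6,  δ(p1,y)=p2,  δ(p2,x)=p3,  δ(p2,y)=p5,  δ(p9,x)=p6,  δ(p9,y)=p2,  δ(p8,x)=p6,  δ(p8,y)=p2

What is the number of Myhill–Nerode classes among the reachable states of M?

All states are reachable from the start state.
Initial partition by acceptance: {p2,p3,p5,p6} | {p1,p4,p7,p8,p9}.
Split {p2,p3,p5,p6} by δ(·,x) → {p2,p3} and {p5,p6}.
Stable partition: {p2,p3} | {p1,p4,p7,p8,p9} | {p5,p6} — 3 equivalence classes.

3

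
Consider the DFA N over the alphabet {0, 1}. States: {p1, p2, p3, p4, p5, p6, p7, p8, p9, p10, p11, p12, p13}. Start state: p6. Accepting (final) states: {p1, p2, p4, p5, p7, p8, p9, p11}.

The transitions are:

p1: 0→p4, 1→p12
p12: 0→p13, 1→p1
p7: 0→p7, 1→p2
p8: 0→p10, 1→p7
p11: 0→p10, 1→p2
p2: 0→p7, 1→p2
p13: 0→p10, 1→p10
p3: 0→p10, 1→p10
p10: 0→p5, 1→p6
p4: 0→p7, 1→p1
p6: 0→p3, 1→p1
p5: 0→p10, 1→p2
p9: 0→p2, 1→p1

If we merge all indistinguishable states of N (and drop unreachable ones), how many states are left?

States {p8,p9,p11} cannot be reached from the start state, so discard them.
Initial partition by acceptance: {p1,p2,p4,p5,p7} | {p3,p6,p10,p12,p13}.
On input 0, block {p1,p2,p4,p5,p7} splits into {p1,p2,p4,p7} and {p5}.
Refine {p1,p2,p4,p7} on symbol 1: members go to different blocks, giving {p2,p4,p7} and {p1}.
On input 1, block {p2,p4,p7} splits into {p2,p7} and {p4}.
Split {p3,p6,p10,p12,p13} by δ(·,0) → {p3,p6,p12,p13} and {p10}.
On input 0, block {p3,p6,p12,p13} splits into {p3,p13} and {p6,p12}.
The partition is now stable with 7 blocks: {p2,p7} | {p3,p13} | {p5} | {p1} | {p4} | {p10} | {p6,p12}.

7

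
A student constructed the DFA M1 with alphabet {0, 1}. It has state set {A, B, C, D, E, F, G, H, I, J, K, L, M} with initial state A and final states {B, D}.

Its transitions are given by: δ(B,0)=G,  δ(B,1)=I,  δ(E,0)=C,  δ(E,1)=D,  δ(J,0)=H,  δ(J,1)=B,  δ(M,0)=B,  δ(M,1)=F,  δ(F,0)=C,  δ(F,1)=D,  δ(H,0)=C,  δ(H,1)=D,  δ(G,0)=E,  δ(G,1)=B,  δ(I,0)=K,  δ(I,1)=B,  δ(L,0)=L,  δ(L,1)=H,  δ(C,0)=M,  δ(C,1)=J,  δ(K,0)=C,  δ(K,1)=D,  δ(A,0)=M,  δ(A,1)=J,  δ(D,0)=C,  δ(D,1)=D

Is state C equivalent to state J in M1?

No

States {L} cannot be reached from the start state, so discard them.
Start with accepting vs non-accepting: {B,D} | {A,C,E,F,G,H,I,J,K,M}.
Split {B,D} by δ(·,1) → {B} and {D}.
Split {A,C,E,F,G,H,I,J,K,M} by δ(·,0) → {A,C,E,F,G,H,I,J,K} and {M}.
Refine {A,C,E,F,G,H,I,J,K} on symbol 0: members go to different blocks, giving {E,F,G,H,I,J,K} and {A,C}.
On input 0, block {E,F,G,H,I,J,K} splits into {E,F,H,K} and {G,I,J}.
Stable partition: {B} | {E,F,H,K} | {D} | {M} | {A,C} | {G,I,J} — 6 equivalence classes.
C and J end up in different blocks, so they are distinguishable. For instance, the string '1' is accepted from only J.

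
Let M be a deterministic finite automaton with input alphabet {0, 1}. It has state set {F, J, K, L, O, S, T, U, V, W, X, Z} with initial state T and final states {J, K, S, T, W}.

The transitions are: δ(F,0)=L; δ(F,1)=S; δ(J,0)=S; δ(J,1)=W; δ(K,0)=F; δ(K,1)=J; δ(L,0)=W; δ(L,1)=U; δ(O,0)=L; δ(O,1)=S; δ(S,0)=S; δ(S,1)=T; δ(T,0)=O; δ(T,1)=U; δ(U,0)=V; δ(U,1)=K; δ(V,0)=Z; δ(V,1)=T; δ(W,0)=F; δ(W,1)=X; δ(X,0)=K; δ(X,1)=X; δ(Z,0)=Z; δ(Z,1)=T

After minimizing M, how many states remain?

10

Initial partition by acceptance: {J,K,S,T,W} | {F,L,O,U,V,X,Z}.
Split {J,K,S,T,W} by δ(·,0) → {K,T,W} and {J,S}.
Split {K,T,W} by δ(·,1) → {T,W} and {K}.
Split {F,L,O,U,V,X,Z} by δ(·,0) → {F,O,U,V,Z} and {X} and {L}.
Split {T,W} by δ(·,1) → {T} and {W}.
Split {F,O,U,V,Z} by δ(·,0) → {U,V,Z} and {F,O}.
Split {U,V,Z} by δ(·,1) → {V,Z} and {U}.
On input 1, block {J,S} splits into {J} and {S}.
No further refinement is possible. Final partition (10 blocks): {T} | {V,Z} | {J} | {K} | {X} | {L} | {W} | {F,O} | {U} | {S}.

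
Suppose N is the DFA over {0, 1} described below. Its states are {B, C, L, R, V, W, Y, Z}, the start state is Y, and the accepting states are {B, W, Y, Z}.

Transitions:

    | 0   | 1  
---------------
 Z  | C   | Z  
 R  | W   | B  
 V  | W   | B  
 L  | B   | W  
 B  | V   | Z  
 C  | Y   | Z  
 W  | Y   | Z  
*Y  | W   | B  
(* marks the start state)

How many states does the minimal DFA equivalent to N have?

First remove the unreachable states {L,R}; 6 states remain.
Initial partition by acceptance: {B,W,Y,Z} | {C,V}.
On input 0, block {B,W,Y,Z} splits into {B,Z} and {W,Y}.
Stable partition: {B,Z} | {C,V} | {W,Y} — 3 equivalence classes.

3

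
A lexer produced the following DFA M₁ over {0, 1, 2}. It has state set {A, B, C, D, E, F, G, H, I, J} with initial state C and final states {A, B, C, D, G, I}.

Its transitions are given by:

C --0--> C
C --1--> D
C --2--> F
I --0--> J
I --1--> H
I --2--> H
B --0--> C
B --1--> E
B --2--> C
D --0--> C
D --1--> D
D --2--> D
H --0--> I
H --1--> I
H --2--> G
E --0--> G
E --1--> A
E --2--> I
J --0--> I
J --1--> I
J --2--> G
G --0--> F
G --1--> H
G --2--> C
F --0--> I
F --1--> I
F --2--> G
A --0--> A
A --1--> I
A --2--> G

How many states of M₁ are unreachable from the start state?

3

Starting at C and following transitions, the reachable set is {C, D, F, G, H, I, J}. That leaves A, B, E unreachable — 3 in total.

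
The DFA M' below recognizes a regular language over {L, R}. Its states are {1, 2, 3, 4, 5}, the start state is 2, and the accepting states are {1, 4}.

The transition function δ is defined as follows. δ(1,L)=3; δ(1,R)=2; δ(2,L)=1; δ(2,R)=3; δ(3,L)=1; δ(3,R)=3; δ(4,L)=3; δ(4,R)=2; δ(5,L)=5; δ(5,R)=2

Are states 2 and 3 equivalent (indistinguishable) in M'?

Yes

First remove the unreachable states {4,5}; 3 states remain.
Initial partition by acceptance: {1} | {2,3}.
Stable partition: {1} | {2,3} — 2 equivalence classes.
2 and 3 lie in the same block of the stable partition, so they are equivalent — no string distinguishes them.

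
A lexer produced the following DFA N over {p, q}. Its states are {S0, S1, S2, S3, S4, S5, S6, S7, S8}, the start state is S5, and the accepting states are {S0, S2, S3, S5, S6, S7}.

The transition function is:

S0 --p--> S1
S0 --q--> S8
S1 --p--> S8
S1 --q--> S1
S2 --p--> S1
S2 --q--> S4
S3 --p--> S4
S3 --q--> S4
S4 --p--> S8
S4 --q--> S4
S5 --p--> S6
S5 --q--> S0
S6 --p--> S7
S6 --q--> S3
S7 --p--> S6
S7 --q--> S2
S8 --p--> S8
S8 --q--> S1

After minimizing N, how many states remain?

3

Every state is reachable, so we keep all 9.
P0 = {S0,S2,S3,S5,S6,S7} | {S1,S4,S8}.
On input p, block {S0,S2,S3,S5,S6,S7} splits into {S0,S2,S3} and {S5,S6,S7}.
No further refinement is possible. Final partition (3 blocks): {S0,S2,S3} | {S1,S4,S8} | {S5,S6,S7}.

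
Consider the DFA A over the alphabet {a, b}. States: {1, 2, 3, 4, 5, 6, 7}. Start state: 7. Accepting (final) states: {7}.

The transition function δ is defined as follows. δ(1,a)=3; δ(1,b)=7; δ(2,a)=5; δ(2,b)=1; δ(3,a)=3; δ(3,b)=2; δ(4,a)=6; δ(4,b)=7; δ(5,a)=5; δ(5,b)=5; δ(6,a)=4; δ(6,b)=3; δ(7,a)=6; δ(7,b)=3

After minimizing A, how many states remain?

Every state is reachable, so we keep all 7.
Start with accepting vs non-accepting: {7} | {1,2,3,4,5,6}.
Split {1,2,3,4,5,6} by δ(·,b) → {2,3,5,6} and {1,4}.
Split {2,3,5,6} by δ(·,a) → {2,3,5} and {6}.
Refine {2,3,5} on symbol b: members go to different blocks, giving {3,5} and {2}.
Split {3,5} by δ(·,b) → {3} and {5}.
Split {1,4} by δ(·,a) → {1} and {4}.
The partition is now stable with 7 blocks: {7} | {3} | {1} | {6} | {2} | {5} | {4}.

7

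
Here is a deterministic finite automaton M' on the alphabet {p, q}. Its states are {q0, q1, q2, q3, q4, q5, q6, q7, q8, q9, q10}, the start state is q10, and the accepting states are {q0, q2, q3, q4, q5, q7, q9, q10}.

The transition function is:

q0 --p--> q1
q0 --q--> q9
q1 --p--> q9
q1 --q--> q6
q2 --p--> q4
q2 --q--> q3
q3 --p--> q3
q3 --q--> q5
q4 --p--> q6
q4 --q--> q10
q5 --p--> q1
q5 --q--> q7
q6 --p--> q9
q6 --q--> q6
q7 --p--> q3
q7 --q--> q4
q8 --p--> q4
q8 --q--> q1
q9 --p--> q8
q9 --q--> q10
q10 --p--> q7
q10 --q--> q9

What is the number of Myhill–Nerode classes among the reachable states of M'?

3

States {q0,q2} cannot be reached from the start state, so discard them.
Start with accepting vs non-accepting: {q3,q4,q5,q7,q9,q10} | {q1,q6,q8}.
Refine {q3,q4,q5,q7,q9,q10} on symbol p: members go to different blocks, giving {q3,q7,q10} and {q4,q5,q9}.
Stable partition: {q3,q7,q10} | {q1,q6,q8} | {q4,q5,q9} — 3 equivalence classes.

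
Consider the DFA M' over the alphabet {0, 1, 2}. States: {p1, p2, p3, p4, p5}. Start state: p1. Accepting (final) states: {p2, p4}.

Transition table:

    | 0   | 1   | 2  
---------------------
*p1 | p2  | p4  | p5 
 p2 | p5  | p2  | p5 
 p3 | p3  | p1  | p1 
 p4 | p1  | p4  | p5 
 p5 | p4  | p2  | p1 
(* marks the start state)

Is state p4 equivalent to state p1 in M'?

No

First remove the unreachable states {p3}; 4 states remain.
Initial partition by acceptance: {p2,p4} | {p1,p5}.
No further refinement is possible. Final partition (2 blocks): {p2,p4} | {p1,p5}.
p4 and p1 end up in different blocks, so they are distinguishable. For instance, the string 'ε' is accepted from only p4.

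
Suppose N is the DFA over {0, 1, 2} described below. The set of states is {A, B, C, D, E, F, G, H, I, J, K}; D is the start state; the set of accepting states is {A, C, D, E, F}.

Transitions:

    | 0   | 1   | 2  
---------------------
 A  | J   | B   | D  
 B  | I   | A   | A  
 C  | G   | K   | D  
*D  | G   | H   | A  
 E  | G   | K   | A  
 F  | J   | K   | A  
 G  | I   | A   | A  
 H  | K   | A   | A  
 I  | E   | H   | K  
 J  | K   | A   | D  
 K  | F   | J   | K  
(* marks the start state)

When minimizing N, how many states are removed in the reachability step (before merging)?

1

Starting at D and following transitions, the reachable set is {A, B, D, E, F, G, H, I, J, K}. That leaves C unreachable — 1 in total.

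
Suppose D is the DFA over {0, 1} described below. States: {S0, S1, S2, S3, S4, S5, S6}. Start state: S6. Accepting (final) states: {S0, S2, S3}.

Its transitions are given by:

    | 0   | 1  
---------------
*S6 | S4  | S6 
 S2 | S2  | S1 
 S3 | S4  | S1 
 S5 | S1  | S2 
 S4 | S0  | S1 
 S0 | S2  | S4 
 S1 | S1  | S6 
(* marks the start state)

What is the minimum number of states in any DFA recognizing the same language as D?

5

Reachable states from the start: {S0,S1,S2,S4,S6}. Unreachable: {S3,S5} — drop them.
Initial partition by acceptance: {S0,S2} | {S1,S4,S6}.
Refine {S1,S4,S6} on symbol 0: members go to different blocks, giving {S1,S6} and {S4}.
On input 1, block {S0,S2} splits into {S0} and {S2}.
Refine {S1,S6} on symbol 0: members go to different blocks, giving {S1} and {S6}.
No further refinement is possible. Final partition (5 blocks): {S0} | {S1} | {S4} | {S2} | {S6}.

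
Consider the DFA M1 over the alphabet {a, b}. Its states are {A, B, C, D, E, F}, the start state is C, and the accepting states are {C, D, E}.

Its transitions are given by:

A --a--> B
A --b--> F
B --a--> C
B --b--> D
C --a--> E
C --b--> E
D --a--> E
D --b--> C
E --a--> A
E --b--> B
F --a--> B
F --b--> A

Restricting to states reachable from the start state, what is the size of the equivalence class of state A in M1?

Initial partition by acceptance: {C,D,E} | {A,B,F}.
Split {C,D,E} by δ(·,a) → {C,D} and {E}.
On input b, block {C,D} splits into {C} and {D}.
On input a, block {A,B,F} splits into {A,F} and {B}.
No further refinement is possible. Final partition (5 blocks): {C} | {A,F} | {E} | {D} | {B}.
State A belongs to the block {A,F}, which has 2 states.

2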